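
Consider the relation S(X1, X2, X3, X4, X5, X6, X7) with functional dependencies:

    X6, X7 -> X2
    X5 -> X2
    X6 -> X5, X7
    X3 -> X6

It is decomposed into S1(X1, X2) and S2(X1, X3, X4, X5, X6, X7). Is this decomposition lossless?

Common attributes: S1 ∩ S2 = {X1}.
No dependency enlarges {X1}, so (X1)⁺ = {X1}.
The closure contains neither all of S1 = {X1, X2} nor all of S2 = {X1, X3, X4, X5, X6, X7}, so the common attributes are not a superkey of either fragment. The join is lossy.

No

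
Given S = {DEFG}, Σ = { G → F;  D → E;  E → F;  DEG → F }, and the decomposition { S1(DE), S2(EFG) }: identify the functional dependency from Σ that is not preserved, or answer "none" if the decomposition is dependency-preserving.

G → F lies within S2.
D → E lies within S1.
E → F lies within S2.
DEG → F: restricted closure across fragments reaches F.
Every dependency is enforceable on the fragments, so the decomposition is dependency-preserving.

none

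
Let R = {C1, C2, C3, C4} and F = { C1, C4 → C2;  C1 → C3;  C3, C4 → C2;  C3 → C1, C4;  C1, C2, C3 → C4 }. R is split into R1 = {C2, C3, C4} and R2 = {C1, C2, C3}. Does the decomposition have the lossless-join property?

Yes

Common attributes: R1 ∩ R2 = {C2, C3}.
Closure of {C2, C3}: C3 → C1, C4 applies, adding C1, C4. So (C2, C3)⁺ = {C1, C2, C3, C4}.
This closure contains every attribute of R1, so R1 ∩ R2 → R1. The join is lossless.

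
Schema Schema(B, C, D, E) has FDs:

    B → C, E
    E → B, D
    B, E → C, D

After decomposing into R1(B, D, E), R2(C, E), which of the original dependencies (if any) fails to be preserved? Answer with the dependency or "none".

B → C, E: restricted closure across fragments reaches C, E.
E → B, D lies within R1.
B, E → C, D: restricted closure across fragments reaches C, D.
Every dependency is enforceable on the fragments, so the decomposition is dependency-preserving.

none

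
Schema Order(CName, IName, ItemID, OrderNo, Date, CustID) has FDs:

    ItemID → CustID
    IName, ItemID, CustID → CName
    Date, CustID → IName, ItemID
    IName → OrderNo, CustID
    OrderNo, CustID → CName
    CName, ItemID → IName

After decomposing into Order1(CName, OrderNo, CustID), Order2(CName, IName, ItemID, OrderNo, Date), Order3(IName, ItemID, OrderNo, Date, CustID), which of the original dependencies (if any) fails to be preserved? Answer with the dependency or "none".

ItemID → CustID lies within Order3.
IName, ItemID, CustID → CName: restricted closure across fragments reaches CName.
Date, CustID → IName, ItemID lies within Order3.
IName → OrderNo, CustID lies within Order3.
OrderNo, CustID → CName lies within Order1.
CName, ItemID → IName lies within Order2.
Every dependency is enforceable on the fragments, so the decomposition is dependency-preserving.

none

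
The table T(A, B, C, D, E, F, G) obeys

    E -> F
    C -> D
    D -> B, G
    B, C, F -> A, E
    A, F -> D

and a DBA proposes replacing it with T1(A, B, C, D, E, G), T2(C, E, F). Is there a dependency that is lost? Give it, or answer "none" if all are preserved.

A, F -> D

Check A, F → D: no single fragment contains all of {A, D, F}, and the restricted closure of {A, F} across the fragments never reaches {D}.
E → F is preserved.
C → D is preserved.
D → B, G is preserved.
B, C, F → A, E is preserved.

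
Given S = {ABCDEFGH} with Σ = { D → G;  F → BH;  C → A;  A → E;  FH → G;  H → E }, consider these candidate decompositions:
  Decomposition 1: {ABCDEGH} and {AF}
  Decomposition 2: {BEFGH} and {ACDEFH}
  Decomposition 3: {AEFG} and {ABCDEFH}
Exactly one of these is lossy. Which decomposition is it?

Decomposition 1

Decomposition 1: common = {A}, closure = {AE} → lossy.
Decomposition 2: common = {EFH}, closure = {BEFGH} → lossless.
Decomposition 3: common = {AEF}, closure = {ABEFGH} → lossless.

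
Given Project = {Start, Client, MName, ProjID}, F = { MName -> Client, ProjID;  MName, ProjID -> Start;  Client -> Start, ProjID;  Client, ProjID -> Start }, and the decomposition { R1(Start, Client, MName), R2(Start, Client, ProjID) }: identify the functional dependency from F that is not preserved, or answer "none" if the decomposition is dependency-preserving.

none

MName → Client, ProjID: restricted closure across fragments reaches Client, ProjID.
MName, ProjID → Start: restricted closure across fragments reaches Start.
Client → Start, ProjID lies within R2.
Client, ProjID → Start lies within R2.
Every dependency is enforceable on the fragments, so the decomposition is dependency-preserving.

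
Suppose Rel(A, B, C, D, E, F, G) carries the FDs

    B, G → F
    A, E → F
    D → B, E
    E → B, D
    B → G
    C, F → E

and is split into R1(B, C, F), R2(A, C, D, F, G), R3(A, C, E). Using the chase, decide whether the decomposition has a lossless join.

No

Chase test. Columns are A, B, C, D, E, F, G; row i has aⱼ where attribute j ∈ Ri, else bᵢⱼ.
Initial tableau (one row per fragment):
  row 1: b11 a2 a3 b14 b15 a6 b17
  row 2: a1 b22 a3 a4 b25 a6 a7
  row 3: a1 b32 a3 b34 a5 b36 b37
Rows 1 and 2 agree on C, F; apply C, F→E and equate their E entries.
Rows 1 and 2 agree on E; apply E→B, D and equate their B, D entries.
Rows 1 and 2 agree on B; apply B→G and equate their G entries.
No row becomes fully distinguished — the join is lossy.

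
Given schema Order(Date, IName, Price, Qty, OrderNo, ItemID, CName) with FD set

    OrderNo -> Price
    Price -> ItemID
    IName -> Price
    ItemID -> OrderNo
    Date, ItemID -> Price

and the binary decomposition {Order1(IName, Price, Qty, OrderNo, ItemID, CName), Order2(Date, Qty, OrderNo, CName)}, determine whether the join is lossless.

No

Common attributes: Order1 ∩ Order2 = {Qty, OrderNo, CName}.
Closure of {Qty, OrderNo, CName}: OrderNo → Price applies, adding Price; Price → ItemID applies, adding ItemID. So (Qty, OrderNo, CName)⁺ = {Price, Qty, OrderNo, ItemID, CName}.
The closure contains neither all of Order1 = {IName, Price, Qty, OrderNo, ItemID, CName} nor all of Order2 = {Date, Qty, OrderNo, CName}, so the common attributes are not a superkey of either fragment. The join is lossy.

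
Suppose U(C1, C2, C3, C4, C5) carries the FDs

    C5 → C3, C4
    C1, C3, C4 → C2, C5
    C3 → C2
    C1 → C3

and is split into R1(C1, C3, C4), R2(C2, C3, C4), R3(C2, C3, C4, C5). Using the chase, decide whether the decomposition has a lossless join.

No

Chase test. Columns are C1, C2, C3, C4, C5; row i has aⱼ where attribute j ∈ Ri, else bᵢⱼ.
Initial tableau (one row per fragment):
  row 1: a1 b12 a3 a4 b15
  row 2: b21 a2 a3 a4 b25
  row 3: b31 a2 a3 a4 a5
Rows 1 and 2 agree on C3; apply C3→C2 and equate their C2 entries.
No row becomes fully distinguished — the join is lossy.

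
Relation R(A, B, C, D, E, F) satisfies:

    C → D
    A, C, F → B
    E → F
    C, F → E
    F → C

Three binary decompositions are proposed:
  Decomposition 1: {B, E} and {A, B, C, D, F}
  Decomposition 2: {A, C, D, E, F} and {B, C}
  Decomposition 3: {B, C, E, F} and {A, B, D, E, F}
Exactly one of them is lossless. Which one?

Decomposition 3

Decomposition 1: common = {B}, closure = {B} → lossy.
Decomposition 2: common = {C}, closure = {C, D} → lossy.
Decomposition 3: common = {B, E, F}, closure = {B, C, D, E, F} → lossless.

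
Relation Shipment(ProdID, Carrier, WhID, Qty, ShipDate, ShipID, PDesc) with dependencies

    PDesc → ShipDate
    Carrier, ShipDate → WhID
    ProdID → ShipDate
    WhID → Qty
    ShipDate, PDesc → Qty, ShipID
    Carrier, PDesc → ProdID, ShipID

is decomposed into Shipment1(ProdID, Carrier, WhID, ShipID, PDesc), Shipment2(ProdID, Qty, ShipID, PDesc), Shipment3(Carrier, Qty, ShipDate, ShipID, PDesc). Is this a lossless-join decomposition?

Chase test. Columns are ProdID, Carrier, WhID, Qty, ShipDate, ShipID, PDesc; row i has aⱼ where attribute j ∈ Shipmenti, else bᵢⱼ.
Initial tableau (one row per fragment):
  row 1: a1 a2 a3 b14 b15 a6 a7
  row 2: a1 b22 b23 a4 b25 a6 a7
  row 3: b31 a2 b33 a4 a5 a6 a7
Rows 1 and 2 agree on PDesc; apply PDesc→ShipDate and equate their ShipDate entries.
Rows 1 and 3 agree on PDesc; apply PDesc→ShipDate and equate their ShipDate entries.
Rows 1 and 3 agree on Carrier, ShipDate; apply Carrier, ShipDate→WhID and equate their WhID entries.
Rows 1 and 3 agree on WhID; apply WhID→Qty and equate their Qty entries.
Rows 1 and 3 agree on Carrier, PDesc; apply Carrier, PDesc→ProdID, ShipID and equate their ProdID, ShipID entries.
Row 1 is now all distinguished symbols — the join is lossless.

Yes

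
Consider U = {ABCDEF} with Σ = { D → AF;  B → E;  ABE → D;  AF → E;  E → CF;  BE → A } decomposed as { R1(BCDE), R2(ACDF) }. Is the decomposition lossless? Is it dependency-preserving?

Lossless test: (CD)⁺ = {ACDEF}, which contains all of one fragment — lossless.
Dependency preservation: the restricted closure of {AF} across the fragments never reaches {E}, so AF → E cannot be enforced without a join — not preserved.

lossless but not dependency-preserving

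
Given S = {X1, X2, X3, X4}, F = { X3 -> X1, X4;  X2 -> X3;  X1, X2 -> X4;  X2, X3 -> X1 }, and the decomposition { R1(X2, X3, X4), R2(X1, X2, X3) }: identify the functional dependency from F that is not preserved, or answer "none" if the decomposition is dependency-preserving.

X3 → X1, X4: restricted closure across fragments reaches X1, X4.
X2 → X3 lies within R1.
X1, X2 → X4: restricted closure across fragments reaches X4.
X2, X3 → X1 lies within R2.
Every dependency is enforceable on the fragments, so the decomposition is dependency-preserving.

none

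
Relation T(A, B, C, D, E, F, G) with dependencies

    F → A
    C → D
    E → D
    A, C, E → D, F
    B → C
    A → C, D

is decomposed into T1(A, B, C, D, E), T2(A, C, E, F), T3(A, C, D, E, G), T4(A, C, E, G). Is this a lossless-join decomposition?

No

Chase test. Columns are A, B, C, D, E, F, G; row i has aⱼ where attribute j ∈ Ti, else bᵢⱼ.
Initial tableau (one row per fragment):
  row 1: a1 a2 a3 a4 a5 b16 b17
  row 2: a1 b22 a3 b24 a5 a6 b27
  row 3: a1 b32 a3 a4 a5 b36 a7
  row 4: a1 b42 a3 b44 a5 b46 a7
Rows 1 and 2 agree on C; apply C→D and equate their D entries.
Rows 1 and 4 agree on C; apply C→D and equate their D entries.
Rows 1 and 2 agree on A, C, E; apply A, C, E→D, F and equate their D, F entries.
Rows 1 and 3 agree on A, C, E; apply A, C, E→D, F and equate their D, F entries.
Rows 1 and 4 agree on A, C, E; apply A, C, E→D, F and equate their D, F entries.
No row becomes fully distinguished — the join is lossy.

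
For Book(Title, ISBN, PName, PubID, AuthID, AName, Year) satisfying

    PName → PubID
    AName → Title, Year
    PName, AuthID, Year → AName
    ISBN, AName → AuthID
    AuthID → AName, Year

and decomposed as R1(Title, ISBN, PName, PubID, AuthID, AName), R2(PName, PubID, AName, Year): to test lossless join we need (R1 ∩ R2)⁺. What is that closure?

Title, PName, PubID, AName, Year

R1 ∩ R2 = {PName, PubID, AName}.
AName → Title, Year applies, adding Title, Year
Closure: {Title, PName, PubID, AName, Year}.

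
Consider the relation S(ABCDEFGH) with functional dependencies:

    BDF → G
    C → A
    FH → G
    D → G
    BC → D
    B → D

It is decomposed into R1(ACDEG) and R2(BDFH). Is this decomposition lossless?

Common attributes: R1 ∩ R2 = {D}.
Closure of {D}: D → G applies, adding G. So (D)⁺ = {DG}.
The closure contains neither all of R1 = {ACDEG} nor all of R2 = {BDFH}, so the common attributes are not a superkey of either fragment. The join is lossy.

No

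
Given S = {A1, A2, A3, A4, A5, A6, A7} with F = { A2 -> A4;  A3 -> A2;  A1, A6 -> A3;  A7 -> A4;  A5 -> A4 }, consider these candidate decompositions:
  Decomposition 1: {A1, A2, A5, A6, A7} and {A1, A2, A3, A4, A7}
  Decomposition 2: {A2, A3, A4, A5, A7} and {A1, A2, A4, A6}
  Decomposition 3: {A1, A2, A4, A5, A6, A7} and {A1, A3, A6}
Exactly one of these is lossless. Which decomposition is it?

Decomposition 1: common = {A1, A2, A7}, closure = {A1, A2, A4, A7} → lossy.
Decomposition 2: common = {A2, A4}, closure = {A2, A4} → lossy.
Decomposition 3: common = {A1, A6}, closure = {A1, A2, A3, A4, A6} → lossless.

Decomposition 3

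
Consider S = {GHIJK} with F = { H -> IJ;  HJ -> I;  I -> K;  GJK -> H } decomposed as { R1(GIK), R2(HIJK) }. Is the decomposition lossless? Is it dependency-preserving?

Lossless test: (IK)⁺ = {IK}, which is a superkey of neither fragment — lossy.
Dependency preservation: the restricted closure of {GJK} across the fragments never reaches {H}, so GJK → H cannot be enforced without a join — not preserved.

lossy and not dependency-preserving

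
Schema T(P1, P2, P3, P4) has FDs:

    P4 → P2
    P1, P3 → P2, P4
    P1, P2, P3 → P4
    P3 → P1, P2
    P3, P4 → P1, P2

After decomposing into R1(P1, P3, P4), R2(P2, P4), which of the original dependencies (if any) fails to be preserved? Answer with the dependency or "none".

P4 → P2 lies within R2.
P1, P3 → P2, P4: restricted closure across fragments reaches P2, P4.
P1, P2, P3 → P4: restricted closure across fragments reaches P4.
P3 → P1, P2: restricted closure across fragments reaches P1, P2.
P3, P4 → P1, P2: restricted closure across fragments reaches P1, P2.
Every dependency is enforceable on the fragments, so the decomposition is dependency-preserving.

none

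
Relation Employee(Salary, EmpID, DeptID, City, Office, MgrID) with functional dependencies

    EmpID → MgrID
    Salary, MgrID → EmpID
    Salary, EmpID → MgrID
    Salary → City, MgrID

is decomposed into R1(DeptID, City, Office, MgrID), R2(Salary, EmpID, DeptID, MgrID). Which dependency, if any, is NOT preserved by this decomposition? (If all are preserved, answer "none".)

Salary → City, MgrID

Check Salary → City, MgrID: no single fragment contains all of {Salary, City, MgrID}, and the restricted closure of {Salary} across the fragments never reaches {City, MgrID}.
EmpID → MgrID is preserved.
Salary, MgrID → EmpID is preserved.
Salary, EmpID → MgrID is preserved.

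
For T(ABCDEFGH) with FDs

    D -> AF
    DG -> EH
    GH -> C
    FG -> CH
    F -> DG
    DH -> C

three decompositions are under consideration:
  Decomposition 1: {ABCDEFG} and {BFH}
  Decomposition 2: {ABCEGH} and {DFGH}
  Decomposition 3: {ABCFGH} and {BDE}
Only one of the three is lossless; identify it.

Decomposition 1: common = {BF}, closure = {ABCDEFGH} → lossless.
Decomposition 2: common = {GH}, closure = {CGH} → lossy.
Decomposition 3: common = {B}, closure = {B} → lossy.

Decomposition 1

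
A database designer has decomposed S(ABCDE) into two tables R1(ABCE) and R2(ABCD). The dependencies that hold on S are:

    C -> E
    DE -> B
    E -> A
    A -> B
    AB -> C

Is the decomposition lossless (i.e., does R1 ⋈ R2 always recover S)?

Yes

Common attributes: R1 ∩ R2 = {ABC}.
Closure of {ABC}: C → E applies, adding E. So (ABC)⁺ = {ABCE}.
This closure contains every attribute of R1, so R1 ∩ R2 → R1. The join is lossless.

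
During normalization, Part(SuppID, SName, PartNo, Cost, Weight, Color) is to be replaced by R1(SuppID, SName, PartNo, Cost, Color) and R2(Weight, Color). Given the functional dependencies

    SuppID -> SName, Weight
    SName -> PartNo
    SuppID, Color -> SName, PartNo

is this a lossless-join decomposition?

Common attributes: R1 ∩ R2 = {Color}.
No dependency enlarges {Color}, so (Color)⁺ = {Color}.
The closure contains neither all of R1 = {SuppID, SName, PartNo, Cost, Color} nor all of R2 = {Weight, Color}, so the common attributes are not a superkey of either fragment. The join is lossy.

No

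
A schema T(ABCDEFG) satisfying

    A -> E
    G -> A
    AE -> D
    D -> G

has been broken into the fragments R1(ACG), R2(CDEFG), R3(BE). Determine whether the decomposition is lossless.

No

Chase test. Columns are ABCDEFG; row i has aⱼ where attribute j ∈ Ri, else bᵢⱼ.
Initial tableau (one row per fragment):
  row 1: a1 b12 a3 b14 b15 b16 a7
  row 2: b21 b22 a3 a4 a5 a6 a7
  row 3: b31 a2 b33 b34 a5 b36 b37
Rows 1 and 2 agree on G; apply G→A and equate their A entries.
Rows 1 and 2 agree on A; apply A→E and equate their E entries.
Rows 1 and 2 agree on AE; apply AE→D and equate their D entries.
No row becomes fully distinguished — the join is lossy.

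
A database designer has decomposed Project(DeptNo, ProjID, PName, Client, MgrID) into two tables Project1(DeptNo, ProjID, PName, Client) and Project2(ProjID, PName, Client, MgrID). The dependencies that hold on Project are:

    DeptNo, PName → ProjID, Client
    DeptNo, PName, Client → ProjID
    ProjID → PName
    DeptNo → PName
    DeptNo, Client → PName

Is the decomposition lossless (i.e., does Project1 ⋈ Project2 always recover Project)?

No

Common attributes: Project1 ∩ Project2 = {ProjID, PName, Client}.
No dependency enlarges {ProjID, PName, Client}, so (ProjID, PName, Client)⁺ = {ProjID, PName, Client}.
The closure contains neither all of Project1 = {DeptNo, ProjID, PName, Client} nor all of Project2 = {ProjID, PName, Client, MgrID}, so the common attributes are not a superkey of either fragment. The join is lossy.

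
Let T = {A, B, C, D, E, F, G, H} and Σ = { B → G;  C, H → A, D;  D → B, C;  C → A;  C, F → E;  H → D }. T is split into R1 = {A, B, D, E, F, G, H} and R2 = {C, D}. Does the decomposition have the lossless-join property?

Yes

Common attributes: R1 ∩ R2 = {D}.
Closure of {D}: D → B, C applies, adding B, C; C → A applies, adding A; B → G applies, adding G. So (D)⁺ = {A, B, C, D, G}.
This closure contains every attribute of R2, so R1 ∩ R2 → R2. The join is lossless.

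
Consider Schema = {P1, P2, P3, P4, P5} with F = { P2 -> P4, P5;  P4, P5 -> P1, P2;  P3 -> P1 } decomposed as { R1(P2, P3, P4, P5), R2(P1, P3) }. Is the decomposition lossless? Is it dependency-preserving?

Lossless test: (P3)⁺ = {P1, P3}, which contains all of one fragment — lossless.
Dependency preservation: the restricted closure of {P4, P5} across the fragments never reaches {P1, P2}, so P4, P5 → P1, P2 cannot be enforced without a join — not preserved.

lossless but not dependency-preserving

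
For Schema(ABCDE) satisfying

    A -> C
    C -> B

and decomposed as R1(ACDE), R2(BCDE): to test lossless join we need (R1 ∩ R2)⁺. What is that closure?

BCDE

R1 ∩ R2 = {CDE}.
C → B applies, adding B
Closure: {BCDE}.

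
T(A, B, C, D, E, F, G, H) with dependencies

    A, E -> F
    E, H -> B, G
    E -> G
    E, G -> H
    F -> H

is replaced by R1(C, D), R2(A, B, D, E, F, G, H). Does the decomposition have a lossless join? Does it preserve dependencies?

Lossless test: (D)⁺ = {D}, which is a superkey of neither fragment — lossy.
Dependency preservation: every FD's attributes lie within a single fragment, so each can be enforced locally — preserved.

lossy but dependency-preserving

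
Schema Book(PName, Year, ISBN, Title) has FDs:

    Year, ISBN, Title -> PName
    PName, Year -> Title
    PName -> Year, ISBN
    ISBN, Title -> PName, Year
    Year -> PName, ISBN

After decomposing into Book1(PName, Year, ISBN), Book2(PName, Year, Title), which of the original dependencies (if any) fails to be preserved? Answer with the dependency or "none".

Check ISBN, Title → PName, Year: no single fragment contains all of {PName, Year, ISBN, Title}, and the restricted closure of {ISBN, Title} across the fragments never reaches {PName, Year}.
Year, ISBN, Title → PName is preserved.
PName, Year → Title is preserved.
PName → Year, ISBN is preserved.
Year → PName, ISBN is preserved.

ISBN, Title -> PName, Year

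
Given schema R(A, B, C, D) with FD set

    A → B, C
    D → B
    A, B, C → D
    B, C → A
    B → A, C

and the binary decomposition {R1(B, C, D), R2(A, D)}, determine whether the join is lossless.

Yes

Common attributes: R1 ∩ R2 = {D}.
Closure of {D}: D → B applies, adding B; B → A, C applies, adding A, C. So (D)⁺ = {A, B, C, D}.
This closure contains every attribute of R1, so R1 ∩ R2 → R1. The join is lossless.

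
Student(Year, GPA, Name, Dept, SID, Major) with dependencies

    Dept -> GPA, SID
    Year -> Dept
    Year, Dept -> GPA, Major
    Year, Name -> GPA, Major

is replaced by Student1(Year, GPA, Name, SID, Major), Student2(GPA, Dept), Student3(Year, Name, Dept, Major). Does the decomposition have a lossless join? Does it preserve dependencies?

Lossless test (chase): Rows 2 and 3 agree on Dept; apply Dept→GPA, SID and equate their GPA, SID entries. Rows 1 and 3 agree on Year; apply Year→Dept and equate their Dept entries. Rows 1 and 2 agree on Dept; apply Dept→GPA, SID and equate their GPA, SID entries. Row 1 is now all distinguished symbols — the join is lossless.
Dependency preservation: the restricted closure of {Dept} across the fragments never reaches {GPA, SID}, so Dept → GPA, SID cannot be enforced without a join — not preserved.

lossless but not dependency-preserving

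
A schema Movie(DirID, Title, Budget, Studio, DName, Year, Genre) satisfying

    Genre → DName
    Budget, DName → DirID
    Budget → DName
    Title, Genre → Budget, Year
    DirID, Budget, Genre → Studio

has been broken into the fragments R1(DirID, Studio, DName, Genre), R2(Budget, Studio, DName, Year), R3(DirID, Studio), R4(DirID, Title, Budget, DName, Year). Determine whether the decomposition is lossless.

No

Chase test. Columns are DirID, Title, Budget, Studio, DName, Year, Genre; row i has aⱼ where attribute j ∈ Ri, else bᵢⱼ.
Initial tableau (one row per fragment):
  row 1: a1 b12 b13 a4 a5 b16 a7
  row 2: b21 b22 a3 a4 a5 a6 b27
  row 3: a1 b32 b33 a4 b35 b36 b37
  row 4: a1 a2 a3 b44 a5 a6 b47
Rows 2 and 4 agree on Budget, DName; apply Budget, DName→DirID and equate their DirID entries.
No row becomes fully distinguished — the join is lossy.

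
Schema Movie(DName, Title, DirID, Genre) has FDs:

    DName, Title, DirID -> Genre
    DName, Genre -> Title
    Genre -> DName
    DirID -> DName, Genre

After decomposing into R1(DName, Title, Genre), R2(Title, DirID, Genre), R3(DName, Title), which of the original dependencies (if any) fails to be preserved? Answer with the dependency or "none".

DName, Title, DirID → Genre: restricted closure across fragments reaches Genre.
DName, Genre → Title lies within R1.
Genre → DName lies within R1.
DirID → DName, Genre: restricted closure across fragments reaches DName, Genre.
Every dependency is enforceable on the fragments, so the decomposition is dependency-preserving.

none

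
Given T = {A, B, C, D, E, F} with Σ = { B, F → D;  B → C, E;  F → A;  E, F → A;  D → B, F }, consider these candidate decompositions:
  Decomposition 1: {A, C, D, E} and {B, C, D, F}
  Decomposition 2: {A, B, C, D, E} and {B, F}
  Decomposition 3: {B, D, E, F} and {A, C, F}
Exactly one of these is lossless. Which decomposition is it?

Decomposition 1

Decomposition 1: common = {C, D}, closure = {A, B, C, D, E, F} → lossless.
Decomposition 2: common = {B}, closure = {B, C, E} → lossy.
Decomposition 3: common = {F}, closure = {A, F} → lossy.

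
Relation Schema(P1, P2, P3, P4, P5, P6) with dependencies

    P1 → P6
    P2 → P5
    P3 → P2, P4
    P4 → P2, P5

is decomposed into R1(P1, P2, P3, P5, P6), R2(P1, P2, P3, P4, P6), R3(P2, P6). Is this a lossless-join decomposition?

Yes

Chase test. Columns are P1, P2, P3, P4, P5, P6; row i has aⱼ where attribute j ∈ Ri, else bᵢⱼ.
Initial tableau (one row per fragment):
  row 1: a1 a2 a3 b14 a5 a6
  row 2: a1 a2 a3 a4 b25 a6
  row 3: b31 a2 b33 b34 b35 a6
Rows 1 and 2 agree on P2; apply P2→P5 and equate their P5 entries.
Rows 1 and 3 agree on P2; apply P2→P5 and equate their P5 entries.
Rows 1 and 2 agree on P3; apply P3→P2, P4 and equate their P2, P4 entries.
Row 1 is now all distinguished symbols — the join is lossless.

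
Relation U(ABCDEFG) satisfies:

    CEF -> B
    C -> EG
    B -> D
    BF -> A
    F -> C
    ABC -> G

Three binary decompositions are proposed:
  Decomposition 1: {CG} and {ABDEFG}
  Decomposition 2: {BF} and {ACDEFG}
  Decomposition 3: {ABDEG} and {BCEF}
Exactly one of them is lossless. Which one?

Decomposition 1: common = {G}, closure = {G} → lossy.
Decomposition 2: common = {F}, closure = {ABCDEFG} → lossless.
Decomposition 3: common = {BE}, closure = {BDE} → lossy.

Decomposition 2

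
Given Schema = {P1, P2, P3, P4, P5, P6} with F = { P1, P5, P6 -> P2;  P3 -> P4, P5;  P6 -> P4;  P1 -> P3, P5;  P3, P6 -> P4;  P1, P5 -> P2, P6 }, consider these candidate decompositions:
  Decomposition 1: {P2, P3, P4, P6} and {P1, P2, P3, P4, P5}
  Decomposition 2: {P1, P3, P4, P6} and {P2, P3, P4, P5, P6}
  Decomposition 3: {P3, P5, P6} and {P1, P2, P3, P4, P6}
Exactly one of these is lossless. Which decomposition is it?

Decomposition 1: common = {P2, P3, P4}, closure = {P2, P3, P4, P5} → lossy.
Decomposition 2: common = {P3, P4, P6}, closure = {P3, P4, P5, P6} → lossy.
Decomposition 3: common = {P3, P6}, closure = {P3, P4, P5, P6} → lossless.

Decomposition 3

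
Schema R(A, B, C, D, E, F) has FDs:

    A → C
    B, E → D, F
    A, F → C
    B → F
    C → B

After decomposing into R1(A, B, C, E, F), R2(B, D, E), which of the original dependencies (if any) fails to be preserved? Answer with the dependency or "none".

A → C lies within R1.
B, E → D, F: restricted closure across fragments reaches D, F.
A, F → C lies within R1.
B → F lies within R1.
C → B lies within R1.
Every dependency is enforceable on the fragments, so the decomposition is dependency-preserving.

none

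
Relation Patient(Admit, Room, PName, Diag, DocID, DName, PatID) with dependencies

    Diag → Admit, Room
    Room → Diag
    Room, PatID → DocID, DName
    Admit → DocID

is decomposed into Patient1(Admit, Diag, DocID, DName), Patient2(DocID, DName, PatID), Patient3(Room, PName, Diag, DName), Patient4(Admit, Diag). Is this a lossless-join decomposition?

Chase test. Columns are Admit, Room, PName, Diag, DocID, DName, PatID; row i has aⱼ where attribute j ∈ Patienti, else bᵢⱼ.
Initial tableau (one row per fragment):
  row 1: a1 b12 b13 a4 a5 a6 b17
  row 2: b21 b22 b23 b24 a5 a6 a7
  row 3: b31 a2 a3 a4 b35 a6 b37
  row 4: a1 b42 b43 a4 b45 b46 b47
Rows 1 and 3 agree on Diag; apply Diag→Admit, Room and equate their Admit, Room entries.
Rows 1 and 4 agree on Diag; apply Diag→Admit, Room and equate their Admit, Room entries.
Rows 1 and 3 agree on Admit; apply Admit→DocID and equate their DocID entries.
Rows 1 and 4 agree on Admit; apply Admit→DocID and equate their DocID entries.
No row becomes fully distinguished — the join is lossy.

No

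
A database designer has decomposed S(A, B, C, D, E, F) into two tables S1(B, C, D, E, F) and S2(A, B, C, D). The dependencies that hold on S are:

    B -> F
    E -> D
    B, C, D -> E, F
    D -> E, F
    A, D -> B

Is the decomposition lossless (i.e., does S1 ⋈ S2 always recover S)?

Yes

Common attributes: S1 ∩ S2 = {B, C, D}.
Closure of {B, C, D}: B → F applies, adding F; B, C, D → E, F applies, adding E. So (B, C, D)⁺ = {B, C, D, E, F}.
This closure contains every attribute of S1, so S1 ∩ S2 → S1. The join is lossless.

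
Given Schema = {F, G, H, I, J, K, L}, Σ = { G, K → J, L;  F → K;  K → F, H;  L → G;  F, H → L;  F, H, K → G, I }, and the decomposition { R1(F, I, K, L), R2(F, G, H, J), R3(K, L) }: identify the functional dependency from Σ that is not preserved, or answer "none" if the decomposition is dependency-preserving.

Check L → G: no single fragment contains all of {G, L}, and the restricted closure of {L} across the fragments never reaches {G}.
G, K → J, L is preserved.
F → K is preserved.
K → F, H is preserved.
F, H → L is preserved.
F, H, K → G, I is preserved.

L → G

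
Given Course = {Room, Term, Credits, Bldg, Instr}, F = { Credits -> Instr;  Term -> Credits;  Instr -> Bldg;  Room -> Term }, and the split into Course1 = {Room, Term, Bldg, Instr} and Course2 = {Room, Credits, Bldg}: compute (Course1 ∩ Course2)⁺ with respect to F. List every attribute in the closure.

Room, Term, Credits, Bldg, Instr

Course1 ∩ Course2 = {Room, Bldg}.
Room → Term applies, adding Term
Term → Credits applies, adding Credits
Credits → Instr applies, adding Instr
Closure: {Room, Term, Credits, Bldg, Instr}.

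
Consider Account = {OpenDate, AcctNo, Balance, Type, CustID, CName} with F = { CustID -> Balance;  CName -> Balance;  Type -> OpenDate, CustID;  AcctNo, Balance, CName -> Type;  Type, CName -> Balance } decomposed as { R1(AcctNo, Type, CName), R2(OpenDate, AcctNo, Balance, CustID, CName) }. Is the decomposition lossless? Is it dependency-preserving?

Lossless test: (AcctNo, CName)⁺ = {OpenDate, AcctNo, Balance, Type, CustID, CName}, which contains all of one fragment — lossless.
Dependency preservation: the restricted closure of {Type} across the fragments never reaches {OpenDate, CustID}, so Type → OpenDate, CustID cannot be enforced without a join — not preserved.

lossless but not dependency-preserving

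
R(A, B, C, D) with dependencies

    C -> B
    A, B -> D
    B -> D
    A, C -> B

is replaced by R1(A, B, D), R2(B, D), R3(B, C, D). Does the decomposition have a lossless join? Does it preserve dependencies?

lossy but dependency-preserving

Lossless test (chase): applying each FD to every pair of rows produces no changes in the tableau, so no row becomes fully distinguished — the join is lossy.
Dependency preservation: A, C → B is not contained in any single fragment, but the restricted closure of its left-hand side across the fragments still reaches the right-hand side; the remaining FDs each lie inside some fragment. All dependencies are preserved.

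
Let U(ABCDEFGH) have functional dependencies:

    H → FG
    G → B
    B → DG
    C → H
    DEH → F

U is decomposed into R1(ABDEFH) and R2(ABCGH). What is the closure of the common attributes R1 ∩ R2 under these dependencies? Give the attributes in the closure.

ABDFGH

R1 ∩ R2 = {ABH}.
H → FG applies, adding FG
B → DG applies, adding D
Closure: {ABDFGH}.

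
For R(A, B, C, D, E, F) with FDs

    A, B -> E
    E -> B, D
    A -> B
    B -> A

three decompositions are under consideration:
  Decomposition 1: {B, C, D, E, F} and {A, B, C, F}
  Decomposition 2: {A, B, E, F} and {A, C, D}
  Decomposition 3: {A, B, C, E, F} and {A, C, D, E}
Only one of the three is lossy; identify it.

Decomposition 2

Decomposition 1: common = {B, C, F}, closure = {A, B, C, D, E, F} → lossless.
Decomposition 2: common = {A}, closure = {A, B, D, E} → lossy.
Decomposition 3: common = {A, C, E}, closure = {A, B, C, D, E} → lossless.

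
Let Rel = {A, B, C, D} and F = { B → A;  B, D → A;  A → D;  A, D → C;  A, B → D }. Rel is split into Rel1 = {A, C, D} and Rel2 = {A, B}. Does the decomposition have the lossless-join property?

Yes

Common attributes: Rel1 ∩ Rel2 = {A}.
Closure of {A}: A → D applies, adding D; A, D → C applies, adding C. So (A)⁺ = {A, C, D}.
This closure contains every attribute of Rel1, so Rel1 ∩ Rel2 → Rel1. The join is lossless.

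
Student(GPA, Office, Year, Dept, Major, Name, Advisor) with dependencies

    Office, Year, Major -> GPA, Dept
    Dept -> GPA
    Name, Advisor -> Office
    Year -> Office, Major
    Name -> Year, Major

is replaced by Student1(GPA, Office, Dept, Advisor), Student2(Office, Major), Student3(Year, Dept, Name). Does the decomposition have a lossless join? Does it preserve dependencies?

lossy and not dependency-preserving

Lossless test (chase): Rows 1 and 3 agree on Dept; apply Dept→GPA and equate their GPA entries. No row becomes fully distinguished — the join is lossy.
Dependency preservation: the restricted closure of {Name, Advisor} across the fragments never reaches {Office}, so Name, Advisor → Office cannot be enforced without a join — not preserved.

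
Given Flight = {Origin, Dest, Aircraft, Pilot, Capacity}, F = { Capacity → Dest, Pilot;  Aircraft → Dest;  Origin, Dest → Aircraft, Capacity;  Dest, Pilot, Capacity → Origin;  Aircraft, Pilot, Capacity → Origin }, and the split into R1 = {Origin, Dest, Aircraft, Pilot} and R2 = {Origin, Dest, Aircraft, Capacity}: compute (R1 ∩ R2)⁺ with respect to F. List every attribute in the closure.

R1 ∩ R2 = {Origin, Dest, Aircraft}.
Origin, Dest → Aircraft, Capacity applies, adding Capacity
Capacity → Dest, Pilot applies, adding Pilot
Closure: {Origin, Dest, Aircraft, Pilot, Capacity}.

Origin, Dest, Aircraft, Pilot, Capacity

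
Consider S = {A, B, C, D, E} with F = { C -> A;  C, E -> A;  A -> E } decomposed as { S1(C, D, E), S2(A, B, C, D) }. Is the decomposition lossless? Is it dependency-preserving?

lossless but not dependency-preserving

Lossless test: (C, D)⁺ = {A, C, D, E}, which contains all of one fragment — lossless.
Dependency preservation: the restricted closure of {A} across the fragments never reaches {E}, so A → E cannot be enforced without a join — not preserved.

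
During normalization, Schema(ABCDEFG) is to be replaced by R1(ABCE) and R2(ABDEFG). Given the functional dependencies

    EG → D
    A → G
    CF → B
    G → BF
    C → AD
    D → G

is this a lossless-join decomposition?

Yes

Common attributes: R1 ∩ R2 = {ABE}.
Closure of {ABE}: A → G applies, adding G; G → BF applies, adding F; EG → D applies, adding D. So (ABE)⁺ = {ABDEFG}.
This closure contains every attribute of R2, so R1 ∩ R2 → R2. The join is lossless.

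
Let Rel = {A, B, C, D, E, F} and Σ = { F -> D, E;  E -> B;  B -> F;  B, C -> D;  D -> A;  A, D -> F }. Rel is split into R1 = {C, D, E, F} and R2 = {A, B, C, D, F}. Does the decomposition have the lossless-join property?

Common attributes: R1 ∩ R2 = {C, D, F}.
Closure of {C, D, F}: F → D, E applies, adding E; E → B applies, adding B; D → A applies, adding A. So (C, D, F)⁺ = {A, B, C, D, E, F}.
This closure contains every attribute of R1, so R1 ∩ R2 → R1. The join is lossless.

Yes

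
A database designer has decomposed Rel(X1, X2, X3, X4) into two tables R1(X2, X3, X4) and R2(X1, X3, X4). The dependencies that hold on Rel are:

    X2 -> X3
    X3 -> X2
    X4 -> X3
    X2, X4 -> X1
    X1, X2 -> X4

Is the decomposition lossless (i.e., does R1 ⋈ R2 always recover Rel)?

Common attributes: R1 ∩ R2 = {X3, X4}.
Closure of {X3, X4}: X3 → X2 applies, adding X2; X2, X4 → X1 applies, adding X1. So (X3, X4)⁺ = {X1, X2, X3, X4}.
This closure contains every attribute of R1, so R1 ∩ R2 → R1. The join is lossless.

Yes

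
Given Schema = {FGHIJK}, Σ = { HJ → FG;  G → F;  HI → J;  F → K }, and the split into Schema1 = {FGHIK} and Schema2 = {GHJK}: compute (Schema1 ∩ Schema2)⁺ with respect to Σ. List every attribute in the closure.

FGHK

Schema1 ∩ Schema2 = {GHK}.
G → F applies, adding F
Closure: {FGHK}.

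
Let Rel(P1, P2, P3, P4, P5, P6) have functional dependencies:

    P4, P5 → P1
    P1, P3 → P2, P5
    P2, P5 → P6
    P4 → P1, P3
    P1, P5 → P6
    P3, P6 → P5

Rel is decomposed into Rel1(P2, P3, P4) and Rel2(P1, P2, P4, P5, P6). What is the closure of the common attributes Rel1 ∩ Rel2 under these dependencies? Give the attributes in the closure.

Rel1 ∩ Rel2 = {P2, P4}.
P4 → P1, P3 applies, adding P1, P3
P1, P3 → P2, P5 applies, adding P5
P2, P5 → P6 applies, adding P6
Closure: {P1, P2, P3, P4, P5, P6}.

P1, P2, P3, P4, P5, P6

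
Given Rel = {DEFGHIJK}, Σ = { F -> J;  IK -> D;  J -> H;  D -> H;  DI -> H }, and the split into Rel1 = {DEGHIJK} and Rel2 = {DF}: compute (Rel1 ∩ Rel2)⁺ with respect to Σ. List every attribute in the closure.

DH

Rel1 ∩ Rel2 = {D}.
D → H applies, adding H
Closure: {DH}.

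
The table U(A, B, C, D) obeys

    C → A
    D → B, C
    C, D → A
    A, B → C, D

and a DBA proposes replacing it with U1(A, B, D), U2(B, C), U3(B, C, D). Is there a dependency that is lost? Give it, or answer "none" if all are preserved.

Check C → A: no single fragment contains all of {A, C}, and the restricted closure of {C} across the fragments never reaches {A}.
D → B, C is preserved.
C, D → A is preserved.
A, B → C, D is preserved.

C → A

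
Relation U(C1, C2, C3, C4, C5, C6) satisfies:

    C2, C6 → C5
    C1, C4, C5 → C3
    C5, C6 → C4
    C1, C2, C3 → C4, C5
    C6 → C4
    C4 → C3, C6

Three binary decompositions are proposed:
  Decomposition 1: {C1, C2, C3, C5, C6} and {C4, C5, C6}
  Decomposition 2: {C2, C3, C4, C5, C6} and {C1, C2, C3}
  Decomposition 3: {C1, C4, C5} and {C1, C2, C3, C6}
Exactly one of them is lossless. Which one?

Decomposition 1: common = {C5, C6}, closure = {C3, C4, C5, C6} → lossless.
Decomposition 2: common = {C2, C3}, closure = {C2, C3} → lossy.
Decomposition 3: common = {C1}, closure = {C1} → lossy.

Decomposition 1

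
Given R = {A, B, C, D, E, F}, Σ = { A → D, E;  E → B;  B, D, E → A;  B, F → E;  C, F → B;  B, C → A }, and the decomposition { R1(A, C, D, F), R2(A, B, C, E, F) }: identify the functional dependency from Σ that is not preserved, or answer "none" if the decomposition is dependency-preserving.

B, D, E → A

Check B, D, E → A: no single fragment contains all of {A, B, D, E}, and the restricted closure of {B, D, E} across the fragments never reaches {A}.
A → D, E is preserved.
E → B is preserved.
B, F → E is preserved.
C, F → B is preserved.
B, C → A is preserved.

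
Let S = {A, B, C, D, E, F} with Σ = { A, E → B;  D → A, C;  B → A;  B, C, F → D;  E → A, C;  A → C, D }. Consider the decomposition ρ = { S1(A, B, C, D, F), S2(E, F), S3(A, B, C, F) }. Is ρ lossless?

Chase test. Columns are A, B, C, D, E, F; row i has aⱼ where attribute j ∈ Si, else bᵢⱼ.
Initial tableau (one row per fragment):
  row 1: a1 a2 a3 a4 b15 a6
  row 2: b21 b22 b23 b24 a5 a6
  row 3: a1 a2 a3 b34 b35 a6
Rows 1 and 3 agree on B, C, F; apply B, C, F→D and equate their D entries.
No row becomes fully distinguished — the join is lossy.

No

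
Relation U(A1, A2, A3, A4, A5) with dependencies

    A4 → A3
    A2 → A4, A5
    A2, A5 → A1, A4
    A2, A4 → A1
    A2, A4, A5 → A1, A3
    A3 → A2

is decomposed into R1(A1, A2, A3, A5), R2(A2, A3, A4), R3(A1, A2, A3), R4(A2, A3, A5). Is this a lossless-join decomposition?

Chase test. Columns are A1, A2, A3, A4, A5; row i has aⱼ where attribute j ∈ Ri, else bᵢⱼ.
Initial tableau (one row per fragment):
  row 1: a1 a2 a3 b14 a5
  row 2: b21 a2 a3 a4 b25
  row 3: a1 a2 a3 b34 b35
  row 4: b41 a2 a3 b44 a5
Rows 1 and 2 agree on A2; apply A2→A4, A5 and equate their A4, A5 entries.
Rows 1 and 3 agree on A2; apply A2→A4, A5 and equate their A4, A5 entries.
Rows 1 and 4 agree on A2; apply A2→A4, A5 and equate their A4, A5 entries.
Rows 1 and 2 agree on A2, A5; apply A2, A5→A1, A4 and equate their A1, A4 entries.
Rows 1 and 4 agree on A2, A5; apply A2, A5→A1, A4 and equate their A1, A4 entries.
Row 1 is now all distinguished symbols — the join is lossless.

Yes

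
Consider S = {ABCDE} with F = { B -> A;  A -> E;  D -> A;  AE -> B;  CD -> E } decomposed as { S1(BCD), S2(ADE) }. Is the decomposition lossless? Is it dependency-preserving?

lossless but not dependency-preserving

Lossless test: (D)⁺ = {ABDE}, which contains all of one fragment — lossless.
Dependency preservation: the restricted closure of {B} across the fragments never reaches {A}, so B → A cannot be enforced without a join — not preserved.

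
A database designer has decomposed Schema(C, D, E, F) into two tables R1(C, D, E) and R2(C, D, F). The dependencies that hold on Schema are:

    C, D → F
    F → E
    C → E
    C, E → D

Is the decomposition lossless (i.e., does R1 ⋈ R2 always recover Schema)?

Yes

Common attributes: R1 ∩ R2 = {C, D}.
Closure of {C, D}: C, D → F applies, adding F; F → E applies, adding E. So (C, D)⁺ = {C, D, E, F}.
This closure contains every attribute of R1, so R1 ∩ R2 → R1. The join is lossless.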